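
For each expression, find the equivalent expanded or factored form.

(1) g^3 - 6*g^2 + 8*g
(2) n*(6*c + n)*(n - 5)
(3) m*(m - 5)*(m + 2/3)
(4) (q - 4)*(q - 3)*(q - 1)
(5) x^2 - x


(1) = g*(g - 4)*(g - 2)
(2) = 6*c*n^2 - 30*c*n + n^3 - 5*n^2
(3) = m^3 - 13*m^2/3 - 10*m/3
(4) = q^3 - 8*q^2 + 19*q - 12
(5) = x*(x - 1)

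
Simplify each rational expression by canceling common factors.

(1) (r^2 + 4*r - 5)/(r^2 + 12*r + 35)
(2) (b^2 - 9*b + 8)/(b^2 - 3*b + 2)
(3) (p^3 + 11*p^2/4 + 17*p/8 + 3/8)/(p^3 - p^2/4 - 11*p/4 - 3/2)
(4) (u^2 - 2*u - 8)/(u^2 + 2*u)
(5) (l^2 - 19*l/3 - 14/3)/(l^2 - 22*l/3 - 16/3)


(1) = (r - 1)/(r + 7)
(2) = (b - 8)/(b - 2)
(3) = (8*p^2 + 14*p + 3)/(8*p^2 - 10*p - 12)
(4) = (u - 4)/u
(5) = (l - 7)/(l - 8)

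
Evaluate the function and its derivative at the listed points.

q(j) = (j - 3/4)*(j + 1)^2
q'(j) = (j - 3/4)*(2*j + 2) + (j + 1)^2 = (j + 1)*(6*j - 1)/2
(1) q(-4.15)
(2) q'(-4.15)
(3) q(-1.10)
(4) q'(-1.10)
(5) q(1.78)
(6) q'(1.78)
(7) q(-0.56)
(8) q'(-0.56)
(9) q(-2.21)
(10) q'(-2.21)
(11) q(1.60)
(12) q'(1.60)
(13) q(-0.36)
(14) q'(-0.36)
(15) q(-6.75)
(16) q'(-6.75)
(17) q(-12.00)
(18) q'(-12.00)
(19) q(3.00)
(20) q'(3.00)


(1) = -48.62
(2) = 40.79
(3) = -0.02
(4) = 0.38
(5) = 7.96
(6) = 13.46
(7) = -0.25
(8) = -0.96
(9) = -4.33
(10) = 8.63
(11) = 5.75
(12) = 11.18
(13) = -0.45
(14) = -1.01
(15) = -247.97
(16) = 119.31
(17) = -1542.75
(18) = 401.50
(19) = 36.00
(20) = 34.00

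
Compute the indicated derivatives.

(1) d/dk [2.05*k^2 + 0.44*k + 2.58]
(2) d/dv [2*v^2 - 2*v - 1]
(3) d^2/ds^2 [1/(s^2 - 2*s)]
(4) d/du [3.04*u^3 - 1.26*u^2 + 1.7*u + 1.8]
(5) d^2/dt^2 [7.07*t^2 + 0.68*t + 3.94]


(1) = 4.1*k + 0.44
(2) = 4*v - 2
(3) = 2*(-s*(s - 2) + 4*(s - 1)^2)/(s^3*(s - 2)^3)
(4) = 9.12*u^2 - 2.52*u + 1.7
(5) = 14.1400000000000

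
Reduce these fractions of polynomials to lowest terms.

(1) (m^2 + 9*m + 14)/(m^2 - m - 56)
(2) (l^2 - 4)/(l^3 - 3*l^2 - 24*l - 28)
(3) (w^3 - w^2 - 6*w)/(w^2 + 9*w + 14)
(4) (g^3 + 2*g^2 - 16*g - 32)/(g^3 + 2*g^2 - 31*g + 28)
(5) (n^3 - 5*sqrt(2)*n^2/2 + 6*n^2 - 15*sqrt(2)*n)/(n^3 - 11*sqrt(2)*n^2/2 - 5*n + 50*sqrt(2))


(1) = (m + 2)/(m - 8)
(2) = (l - 2)/(l^2 - 5*l - 14)
(3) = (w^2 - 3*w)/(w + 7)
(4) = (g^2 + 6*g + 8)/(g^2 + 6*g - 7)
(5) = (4*n^2 + 24*n)/(4*n^2 - 12*sqrt(2)*n - 80)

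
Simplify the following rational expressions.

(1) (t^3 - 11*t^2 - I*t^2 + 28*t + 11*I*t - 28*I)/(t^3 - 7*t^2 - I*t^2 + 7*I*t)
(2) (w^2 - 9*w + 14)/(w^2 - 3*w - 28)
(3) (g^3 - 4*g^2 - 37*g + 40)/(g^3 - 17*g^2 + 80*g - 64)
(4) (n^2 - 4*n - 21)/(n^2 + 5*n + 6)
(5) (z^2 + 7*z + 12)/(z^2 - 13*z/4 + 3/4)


(1) = (t - 4)/t
(2) = (w - 2)/(w + 4)
(3) = (g + 5)/(g - 8)
(4) = (n - 7)/(n + 2)
(5) = (4*z^2 + 28*z + 48)/(4*z^2 - 13*z + 3)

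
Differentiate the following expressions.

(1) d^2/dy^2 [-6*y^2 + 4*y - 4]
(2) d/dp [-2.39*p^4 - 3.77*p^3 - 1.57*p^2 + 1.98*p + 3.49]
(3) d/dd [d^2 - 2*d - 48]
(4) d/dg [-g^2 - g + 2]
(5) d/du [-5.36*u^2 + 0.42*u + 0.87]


(1) = -12
(2) = -9.56*p^3 - 11.31*p^2 - 3.14*p + 1.98
(3) = 2*d - 2
(4) = -2*g - 1
(5) = 0.42 - 10.72*u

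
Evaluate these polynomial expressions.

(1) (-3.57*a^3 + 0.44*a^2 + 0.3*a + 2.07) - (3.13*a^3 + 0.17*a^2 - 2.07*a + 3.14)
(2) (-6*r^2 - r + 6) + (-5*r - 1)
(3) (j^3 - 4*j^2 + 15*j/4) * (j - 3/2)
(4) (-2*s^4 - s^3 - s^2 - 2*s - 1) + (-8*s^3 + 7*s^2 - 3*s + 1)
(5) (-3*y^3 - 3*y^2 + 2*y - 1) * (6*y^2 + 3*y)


(1) = -6.7*a^3 + 0.27*a^2 + 2.37*a - 1.07
(2) = -6*r^2 - 6*r + 5
(3) = j^4 - 11*j^3/2 + 39*j^2/4 - 45*j/8
(4) = -2*s^4 - 9*s^3 + 6*s^2 - 5*s
(5) = -18*y^5 - 27*y^4 + 3*y^3 - 3*y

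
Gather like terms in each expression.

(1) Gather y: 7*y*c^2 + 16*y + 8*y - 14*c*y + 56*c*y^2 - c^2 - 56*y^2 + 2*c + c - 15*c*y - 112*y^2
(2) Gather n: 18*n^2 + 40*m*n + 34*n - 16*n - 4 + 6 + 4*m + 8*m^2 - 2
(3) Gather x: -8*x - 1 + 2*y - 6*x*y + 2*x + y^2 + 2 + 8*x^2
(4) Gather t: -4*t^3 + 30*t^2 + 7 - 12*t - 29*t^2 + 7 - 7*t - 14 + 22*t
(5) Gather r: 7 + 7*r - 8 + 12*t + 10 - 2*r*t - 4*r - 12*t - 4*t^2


(1) = -c^2 + 3*c + y^2*(56*c - 168) + y*(7*c^2 - 29*c + 24)
(2) = 8*m^2 + 4*m + 18*n^2 + n*(40*m + 18)
(3) = 8*x^2 + x*(-6*y - 6) + y^2 + 2*y + 1
(4) = -4*t^3 + t^2 + 3*t
(5) = r*(3 - 2*t) - 4*t^2 + 9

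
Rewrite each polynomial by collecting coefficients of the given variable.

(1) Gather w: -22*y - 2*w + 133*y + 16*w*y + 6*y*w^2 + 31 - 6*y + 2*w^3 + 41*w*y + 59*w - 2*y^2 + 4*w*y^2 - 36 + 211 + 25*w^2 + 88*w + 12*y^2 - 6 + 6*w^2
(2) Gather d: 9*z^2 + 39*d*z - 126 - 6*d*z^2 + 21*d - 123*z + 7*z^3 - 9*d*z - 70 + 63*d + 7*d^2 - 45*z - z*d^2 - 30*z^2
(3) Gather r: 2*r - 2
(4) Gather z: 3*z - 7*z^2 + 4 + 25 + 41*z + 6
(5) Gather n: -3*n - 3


(1) = 2*w^3 + w^2*(6*y + 31) + w*(4*y^2 + 57*y + 145) + 10*y^2 + 105*y + 200
(2) = d^2*(7 - z) + d*(-6*z^2 + 30*z + 84) + 7*z^3 - 21*z^2 - 168*z - 196
(3) = 2*r - 2
(4) = -7*z^2 + 44*z + 35
(5) = -3*n - 3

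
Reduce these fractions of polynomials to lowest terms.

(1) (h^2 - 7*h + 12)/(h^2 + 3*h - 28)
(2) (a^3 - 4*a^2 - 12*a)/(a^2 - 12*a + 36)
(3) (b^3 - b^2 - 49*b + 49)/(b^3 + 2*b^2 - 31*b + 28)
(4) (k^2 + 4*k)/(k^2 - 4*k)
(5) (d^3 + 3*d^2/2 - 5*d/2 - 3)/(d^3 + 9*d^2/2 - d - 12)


(1) = (h - 3)/(h + 7)
(2) = (a^2 + 2*a)/(a - 6)
(3) = (b - 7)/(b - 4)
(4) = (k + 4)/(k - 4)
(5) = (d + 1)/(d + 4)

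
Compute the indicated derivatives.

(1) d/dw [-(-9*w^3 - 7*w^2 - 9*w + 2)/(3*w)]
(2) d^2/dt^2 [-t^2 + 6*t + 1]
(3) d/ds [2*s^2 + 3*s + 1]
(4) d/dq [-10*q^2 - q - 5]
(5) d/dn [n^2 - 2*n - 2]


(1) = 6*w + 7/3 + 2/(3*w^2)
(2) = -2
(3) = 4*s + 3
(4) = -20*q - 1
(5) = 2*n - 2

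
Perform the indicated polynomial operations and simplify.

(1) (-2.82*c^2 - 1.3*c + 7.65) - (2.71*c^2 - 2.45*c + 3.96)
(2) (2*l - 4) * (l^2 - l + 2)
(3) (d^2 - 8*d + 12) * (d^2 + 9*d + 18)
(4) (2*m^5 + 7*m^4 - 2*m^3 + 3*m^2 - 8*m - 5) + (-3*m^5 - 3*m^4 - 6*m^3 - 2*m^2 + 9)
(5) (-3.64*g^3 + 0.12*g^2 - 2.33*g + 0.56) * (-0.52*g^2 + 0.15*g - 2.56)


(1) = -5.53*c^2 + 1.15*c + 3.69
(2) = 2*l^3 - 6*l^2 + 8*l - 8
(3) = d^4 + d^3 - 42*d^2 - 36*d + 216
(4) = -m^5 + 4*m^4 - 8*m^3 + m^2 - 8*m + 4
(5) = 1.8928*g^5 - 0.6084*g^4 + 10.548*g^3 - 0.9479*g^2 + 6.0488*g - 1.4336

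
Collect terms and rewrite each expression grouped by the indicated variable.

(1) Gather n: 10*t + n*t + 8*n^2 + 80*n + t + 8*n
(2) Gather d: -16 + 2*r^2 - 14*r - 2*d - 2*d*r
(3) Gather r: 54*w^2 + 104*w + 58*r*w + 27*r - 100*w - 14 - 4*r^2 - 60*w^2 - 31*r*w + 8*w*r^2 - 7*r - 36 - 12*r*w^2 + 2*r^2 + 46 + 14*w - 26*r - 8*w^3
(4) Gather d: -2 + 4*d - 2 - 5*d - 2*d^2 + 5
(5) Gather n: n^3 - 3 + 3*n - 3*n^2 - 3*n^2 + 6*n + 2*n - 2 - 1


(1) = 8*n^2 + n*(t + 88) + 11*t
(2) = d*(-2*r - 2) + 2*r^2 - 14*r - 16
(3) = r^2*(8*w - 2) + r*(-12*w^2 + 27*w - 6) - 8*w^3 - 6*w^2 + 18*w - 4
(4) = -2*d^2 - d + 1
(5) = n^3 - 6*n^2 + 11*n - 6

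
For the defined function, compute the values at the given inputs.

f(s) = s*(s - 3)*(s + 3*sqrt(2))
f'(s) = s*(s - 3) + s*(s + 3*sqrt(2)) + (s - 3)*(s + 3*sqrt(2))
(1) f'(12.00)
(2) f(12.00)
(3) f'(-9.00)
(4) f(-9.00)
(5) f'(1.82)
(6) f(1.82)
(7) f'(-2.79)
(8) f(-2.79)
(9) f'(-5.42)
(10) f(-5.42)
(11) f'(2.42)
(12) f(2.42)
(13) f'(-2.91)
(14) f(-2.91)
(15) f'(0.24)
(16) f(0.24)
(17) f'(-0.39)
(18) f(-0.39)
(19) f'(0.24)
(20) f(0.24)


(1) = 449.10
(2) = 1754.21
(3) = 207.90
(4) = -513.79
(5) = 1.73
(6) = -13.02
(7) = 3.69
(8) = 23.47
(9) = 61.93
(10) = -53.73
(11) = 10.86
(12) = -9.35
(13) = 5.44
(14) = 22.92
(15) = -11.96
(16) = -2.97
(17) = -13.24
(18) = 5.09
(19) = -11.96
(20) = -2.97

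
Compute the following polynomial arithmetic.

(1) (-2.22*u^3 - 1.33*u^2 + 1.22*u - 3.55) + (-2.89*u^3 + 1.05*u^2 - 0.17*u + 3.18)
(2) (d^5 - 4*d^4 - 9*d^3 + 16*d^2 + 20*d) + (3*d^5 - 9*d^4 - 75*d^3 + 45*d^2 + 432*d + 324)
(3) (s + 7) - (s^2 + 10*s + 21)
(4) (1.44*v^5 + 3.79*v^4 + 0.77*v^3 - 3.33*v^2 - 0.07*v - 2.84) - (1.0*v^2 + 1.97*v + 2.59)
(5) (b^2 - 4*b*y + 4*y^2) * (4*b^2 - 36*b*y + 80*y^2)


(1) = -5.11*u^3 - 0.28*u^2 + 1.05*u - 0.37
(2) = 4*d^5 - 13*d^4 - 84*d^3 + 61*d^2 + 452*d + 324
(3) = -s^2 - 9*s - 14
(4) = 1.44*v^5 + 3.79*v^4 + 0.77*v^3 - 4.33*v^2 - 2.04*v - 5.43
(5) = 4*b^4 - 52*b^3*y + 240*b^2*y^2 - 464*b*y^3 + 320*y^4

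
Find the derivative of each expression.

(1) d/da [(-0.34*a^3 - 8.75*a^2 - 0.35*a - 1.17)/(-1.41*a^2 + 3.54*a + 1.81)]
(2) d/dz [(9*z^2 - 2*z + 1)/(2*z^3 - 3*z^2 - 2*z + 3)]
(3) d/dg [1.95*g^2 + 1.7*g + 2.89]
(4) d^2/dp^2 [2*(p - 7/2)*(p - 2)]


(1) = (0.4794*a^4 - 2.4072*a^3 - 33.3147*a^2 - 34.9744*a + 3.5083)/(1.9881*a^4 - 9.9828*a^3 + 7.4274*a^2 + 12.8148*a + 3.2761)
(2) = 2*(-9*z^4 + 4*z^3 - 15*z^2 + 30*z - 2)/(4*z^6 - 12*z^5 + z^4 + 24*z^3 - 14*z^2 - 12*z + 9)
(3) = 3.9*g + 1.7
(4) = 4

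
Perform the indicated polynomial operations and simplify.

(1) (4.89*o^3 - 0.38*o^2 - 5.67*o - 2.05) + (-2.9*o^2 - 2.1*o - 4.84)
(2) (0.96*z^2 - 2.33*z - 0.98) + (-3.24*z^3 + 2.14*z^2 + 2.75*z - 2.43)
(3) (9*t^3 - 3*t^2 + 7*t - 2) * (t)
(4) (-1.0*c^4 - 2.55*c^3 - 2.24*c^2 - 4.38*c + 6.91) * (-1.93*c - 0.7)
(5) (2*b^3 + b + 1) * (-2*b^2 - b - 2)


(1) = 4.89*o^3 - 3.28*o^2 - 7.77*o - 6.89
(2) = -3.24*z^3 + 3.1*z^2 + 0.42*z - 3.41
(3) = 9*t^4 - 3*t^3 + 7*t^2 - 2*t
(4) = 1.93*c^5 + 5.6215*c^4 + 6.1082*c^3 + 10.0214*c^2 - 10.2703*c - 4.837
(5) = -4*b^5 - 2*b^4 - 6*b^3 - 3*b^2 - 3*b - 2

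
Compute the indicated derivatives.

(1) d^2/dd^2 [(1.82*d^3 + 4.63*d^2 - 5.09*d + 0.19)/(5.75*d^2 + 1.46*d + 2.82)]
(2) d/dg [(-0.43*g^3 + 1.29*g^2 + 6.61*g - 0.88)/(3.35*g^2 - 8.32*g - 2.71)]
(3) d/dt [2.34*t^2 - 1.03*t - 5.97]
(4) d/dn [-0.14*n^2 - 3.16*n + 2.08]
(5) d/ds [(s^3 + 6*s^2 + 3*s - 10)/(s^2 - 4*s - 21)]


(1) = (-465.577526*d^3 - 367.801626*d^2 + 591.616608*d + 110.200628)/(190.109375*d^6 + 144.81375*d^5 + 316.47885*d^4 + 145.155536*d^3 + 155.212236*d^2 + 34.831512*d + 22.425768)
(2) = (-1.4405*g^4 + 7.1552*g^3 - 29.3804*g^2 - 1.0958*g - 25.2347)/(11.2225*g^4 - 55.744*g^3 + 51.0654*g^2 + 45.0944*g + 7.3441)
(3) = 4.68*t - 1.03
(4) = -0.28*n - 3.16
(5) = (s^4 - 8*s^3 - 90*s^2 - 232*s - 103)/(s^4 - 8*s^3 - 26*s^2 + 168*s + 441)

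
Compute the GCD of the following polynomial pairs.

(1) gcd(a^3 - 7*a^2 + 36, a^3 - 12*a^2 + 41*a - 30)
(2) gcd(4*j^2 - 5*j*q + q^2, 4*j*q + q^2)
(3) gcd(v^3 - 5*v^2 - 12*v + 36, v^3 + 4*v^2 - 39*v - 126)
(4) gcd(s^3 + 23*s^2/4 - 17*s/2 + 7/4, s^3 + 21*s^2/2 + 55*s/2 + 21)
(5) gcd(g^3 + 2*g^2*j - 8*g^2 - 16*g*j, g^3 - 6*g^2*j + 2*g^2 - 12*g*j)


(1) = gcd((a - 6)*(a - 3)*(a + 2), (a - 6)*(a - 5)*(a - 1)) = a - 6
(2) = 1
(3) = gcd((v - 6)*(v - 2)*(v + 3), (v - 6)*(v + 3)*(v + 7)) = v^2 - 3*v - 18
(4) = gcd((s - 1)*(s - 1/4)*(s + 7), (s + 3/2)*(s + 2)*(s + 7)) = s + 7
(5) = gcd(g*(g - 8)*(g + 2*j), g*(g + 2)*(g - 6*j)) = g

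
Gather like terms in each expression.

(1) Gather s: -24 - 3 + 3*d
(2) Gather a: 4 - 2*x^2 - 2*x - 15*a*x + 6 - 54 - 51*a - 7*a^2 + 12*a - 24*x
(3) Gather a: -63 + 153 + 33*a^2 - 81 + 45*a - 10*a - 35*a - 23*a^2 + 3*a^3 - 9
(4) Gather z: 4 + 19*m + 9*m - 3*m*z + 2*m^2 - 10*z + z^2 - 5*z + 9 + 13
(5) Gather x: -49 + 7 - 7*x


(1) = 3*d - 27
(2) = -7*a^2 + a*(-15*x - 39) - 2*x^2 - 26*x - 44
(3) = 3*a^3 + 10*a^2
(4) = 2*m^2 + 28*m + z^2 + z*(-3*m - 15) + 26
(5) = -7*x - 42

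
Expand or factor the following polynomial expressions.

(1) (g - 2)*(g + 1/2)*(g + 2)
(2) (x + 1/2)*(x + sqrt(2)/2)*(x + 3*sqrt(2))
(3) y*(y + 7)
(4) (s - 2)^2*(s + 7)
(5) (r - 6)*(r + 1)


(1) = g^3 + g^2/2 - 4*g - 2
(2) = x^3 + x^2/2 + 7*sqrt(2)*x^2/2 + 7*sqrt(2)*x/4 + 3*x + 3/2
(3) = y^2 + 7*y
(4) = s^3 + 3*s^2 - 24*s + 28
(5) = r^2 - 5*r - 6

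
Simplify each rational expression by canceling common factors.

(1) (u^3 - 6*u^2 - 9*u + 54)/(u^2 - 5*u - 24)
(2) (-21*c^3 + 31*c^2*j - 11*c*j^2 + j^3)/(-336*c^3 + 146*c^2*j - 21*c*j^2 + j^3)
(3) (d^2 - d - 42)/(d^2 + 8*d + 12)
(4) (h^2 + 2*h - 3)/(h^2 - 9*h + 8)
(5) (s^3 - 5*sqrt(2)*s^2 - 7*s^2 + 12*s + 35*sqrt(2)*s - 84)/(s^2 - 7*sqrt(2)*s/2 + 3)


(1) = (u^2 - 9*u + 18)/(u - 8)
(2) = (3*c^2 - 4*c*j + j^2)/(48*c^2 - 14*c*j + j^2)
(3) = (d - 7)/(d + 2)
(4) = (h + 3)/(h - 8)
(5) = (2*s^2 + s*(-14 - 4*sqrt(2)) + 28*sqrt(2))/(2*s - sqrt(2))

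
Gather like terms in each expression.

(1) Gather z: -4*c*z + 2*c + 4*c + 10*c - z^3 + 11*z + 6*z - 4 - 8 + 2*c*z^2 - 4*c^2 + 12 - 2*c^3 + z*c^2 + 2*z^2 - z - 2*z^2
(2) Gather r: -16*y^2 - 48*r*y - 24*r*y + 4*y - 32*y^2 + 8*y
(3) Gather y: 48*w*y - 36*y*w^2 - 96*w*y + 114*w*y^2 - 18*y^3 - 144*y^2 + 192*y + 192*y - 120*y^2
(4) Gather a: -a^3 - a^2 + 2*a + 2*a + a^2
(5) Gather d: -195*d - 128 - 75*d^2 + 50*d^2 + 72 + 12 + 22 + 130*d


(1) = -2*c^3 - 4*c^2 + 2*c*z^2 + 16*c - z^3 + z*(c^2 - 4*c + 16)
(2) = -72*r*y - 48*y^2 + 12*y
(3) = -18*y^3 + y^2*(114*w - 264) + y*(-36*w^2 - 48*w + 384)
(4) = -a^3 + 4*a
(5) = -25*d^2 - 65*d - 22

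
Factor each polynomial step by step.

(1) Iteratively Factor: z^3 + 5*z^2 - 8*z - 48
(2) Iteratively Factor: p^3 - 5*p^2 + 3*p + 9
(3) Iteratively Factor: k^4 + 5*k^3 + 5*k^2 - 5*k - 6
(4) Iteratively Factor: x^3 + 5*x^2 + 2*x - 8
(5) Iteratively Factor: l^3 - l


(1) = (z - 3)*(z^2 + 8*z + 16) = (z - 3)*(z + 4)*(z + 4)
(2) = (p - 3)*(p^2 - 2*p - 3) = (p - 3)*(p + 1)*(p - 3)
(3) = (k + 2)*(k^3 + 3*k^2 - k - 3) = (k - 1)*(k + 2)*(k^2 + 4*k + 3) = (k - 1)*(k + 2)*(k + 3)*(k + 1)
(4) = (x + 4)*(x^2 + x - 2) = (x + 2)*(x + 4)*(x - 1)
(5) = (l + 1)*(l^2 - l) = (l - 1)*(l + 1)*(l)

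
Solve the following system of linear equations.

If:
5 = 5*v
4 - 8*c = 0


Then:
c = 1/2
v = 1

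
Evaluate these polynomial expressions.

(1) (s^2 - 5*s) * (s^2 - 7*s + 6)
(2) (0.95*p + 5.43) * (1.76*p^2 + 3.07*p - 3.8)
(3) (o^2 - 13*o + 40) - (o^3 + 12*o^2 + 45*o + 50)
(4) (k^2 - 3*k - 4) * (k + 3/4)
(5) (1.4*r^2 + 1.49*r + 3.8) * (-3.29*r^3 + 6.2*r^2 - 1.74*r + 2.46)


(1) = s^4 - 12*s^3 + 41*s^2 - 30*s
(2) = 1.672*p^3 + 12.4733*p^2 + 13.0601*p - 20.634
(3) = -o^3 - 11*o^2 - 58*o - 10
(4) = k^3 - 9*k^2/4 - 25*k/4 - 3
(5) = -4.606*r^5 + 3.7779*r^4 - 5.7*r^3 + 24.4114*r^2 - 2.9466*r + 9.348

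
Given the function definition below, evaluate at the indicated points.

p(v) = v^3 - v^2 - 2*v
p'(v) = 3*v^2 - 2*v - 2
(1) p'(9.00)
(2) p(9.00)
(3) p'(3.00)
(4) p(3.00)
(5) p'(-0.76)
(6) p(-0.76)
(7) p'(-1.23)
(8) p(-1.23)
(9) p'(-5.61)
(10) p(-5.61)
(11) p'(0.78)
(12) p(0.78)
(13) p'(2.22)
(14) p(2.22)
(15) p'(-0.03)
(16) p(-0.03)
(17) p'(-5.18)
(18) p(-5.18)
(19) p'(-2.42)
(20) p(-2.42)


(1) = 223.00
(2) = 630.00
(3) = 19.00
(4) = 12.00
(5) = 1.25
(6) = 0.50
(7) = 5.00
(8) = -0.91
(9) = 103.64
(10) = -196.81
(11) = -1.73
(12) = -1.69
(13) = 8.35
(14) = 1.57
(15) = -1.94
(16) = 0.06
(17) = 88.86
(18) = -155.46
(19) = 20.41
(20) = -15.19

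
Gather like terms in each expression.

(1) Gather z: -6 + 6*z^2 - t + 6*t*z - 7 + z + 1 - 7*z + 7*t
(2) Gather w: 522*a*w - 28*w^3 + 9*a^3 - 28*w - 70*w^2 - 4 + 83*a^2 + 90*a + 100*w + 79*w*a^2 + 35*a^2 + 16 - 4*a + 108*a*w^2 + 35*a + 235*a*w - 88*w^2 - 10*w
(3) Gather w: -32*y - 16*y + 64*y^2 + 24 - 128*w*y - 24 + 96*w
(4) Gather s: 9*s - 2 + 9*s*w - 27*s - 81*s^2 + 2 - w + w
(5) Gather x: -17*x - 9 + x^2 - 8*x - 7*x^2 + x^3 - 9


(1) = 6*t + 6*z^2 + z*(6*t - 6) - 12
(2) = 9*a^3 + 118*a^2 + 121*a - 28*w^3 + w^2*(108*a - 158) + w*(79*a^2 + 757*a + 62) + 12
(3) = w*(96 - 128*y) + 64*y^2 - 48*y
(4) = -81*s^2 + s*(9*w - 18)
(5) = x^3 - 6*x^2 - 25*x - 18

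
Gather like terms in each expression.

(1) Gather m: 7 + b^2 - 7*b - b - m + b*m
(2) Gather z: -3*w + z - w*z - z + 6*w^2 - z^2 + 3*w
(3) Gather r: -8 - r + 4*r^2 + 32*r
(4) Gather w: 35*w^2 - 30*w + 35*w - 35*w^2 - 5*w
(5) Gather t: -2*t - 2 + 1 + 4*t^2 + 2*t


(1) = b^2 - 8*b + m*(b - 1) + 7
(2) = 6*w^2 - w*z - z^2
(3) = 4*r^2 + 31*r - 8
(4) = 0
(5) = 4*t^2 - 1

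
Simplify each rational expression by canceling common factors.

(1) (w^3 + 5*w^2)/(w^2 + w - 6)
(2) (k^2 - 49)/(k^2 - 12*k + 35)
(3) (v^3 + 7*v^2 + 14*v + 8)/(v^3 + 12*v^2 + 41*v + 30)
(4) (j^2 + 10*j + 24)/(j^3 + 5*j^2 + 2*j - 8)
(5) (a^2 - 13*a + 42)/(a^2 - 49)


(1) = (w^3 + 5*w^2)/(w^2 + w - 6)
(2) = (k + 7)/(k - 5)
(3) = (v^2 + 6*v + 8)/(v^2 + 11*v + 30)
(4) = (j + 6)/(j^2 + j - 2)
(5) = (a - 6)/(a + 7)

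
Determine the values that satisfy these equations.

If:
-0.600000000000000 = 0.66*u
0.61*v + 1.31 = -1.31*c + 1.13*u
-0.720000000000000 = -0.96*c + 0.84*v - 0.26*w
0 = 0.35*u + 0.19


Then:
No Solution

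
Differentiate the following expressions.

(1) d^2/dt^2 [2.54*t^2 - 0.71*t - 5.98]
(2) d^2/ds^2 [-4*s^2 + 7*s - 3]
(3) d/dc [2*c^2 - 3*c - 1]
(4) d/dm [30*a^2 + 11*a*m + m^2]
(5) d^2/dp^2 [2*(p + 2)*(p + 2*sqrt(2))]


(1) = 5.08000000000000
(2) = -8
(3) = 4*c - 3
(4) = 11*a + 2*m
(5) = 4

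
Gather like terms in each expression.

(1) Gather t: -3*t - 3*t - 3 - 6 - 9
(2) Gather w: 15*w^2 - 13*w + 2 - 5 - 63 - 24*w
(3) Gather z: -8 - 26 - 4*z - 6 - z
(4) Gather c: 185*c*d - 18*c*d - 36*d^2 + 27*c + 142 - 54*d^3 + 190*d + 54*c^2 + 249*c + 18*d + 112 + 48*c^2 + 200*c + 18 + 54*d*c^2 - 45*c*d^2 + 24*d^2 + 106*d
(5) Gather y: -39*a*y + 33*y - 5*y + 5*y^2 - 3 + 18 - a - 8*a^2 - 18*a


(1) = -6*t - 18
(2) = 15*w^2 - 37*w - 66
(3) = -5*z - 40
(4) = c^2*(54*d + 102) + c*(-45*d^2 + 167*d + 476) - 54*d^3 - 12*d^2 + 314*d + 272
(5) = -8*a^2 - 19*a + 5*y^2 + y*(28 - 39*a) + 15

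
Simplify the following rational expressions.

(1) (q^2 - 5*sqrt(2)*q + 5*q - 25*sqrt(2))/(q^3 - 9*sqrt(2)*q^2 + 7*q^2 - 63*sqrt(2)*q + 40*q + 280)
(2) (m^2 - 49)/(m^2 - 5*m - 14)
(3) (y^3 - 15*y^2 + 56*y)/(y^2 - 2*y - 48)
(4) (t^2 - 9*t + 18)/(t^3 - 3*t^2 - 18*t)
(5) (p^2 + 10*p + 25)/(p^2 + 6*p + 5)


(1) = (q + 5)/(q^2 + q*(7 - 4*sqrt(2)) - 28*sqrt(2))
(2) = (m + 7)/(m + 2)
(3) = (y^2 - 7*y)/(y + 6)
(4) = (t - 3)/(t^2 + 3*t)
(5) = (p + 5)/(p + 1)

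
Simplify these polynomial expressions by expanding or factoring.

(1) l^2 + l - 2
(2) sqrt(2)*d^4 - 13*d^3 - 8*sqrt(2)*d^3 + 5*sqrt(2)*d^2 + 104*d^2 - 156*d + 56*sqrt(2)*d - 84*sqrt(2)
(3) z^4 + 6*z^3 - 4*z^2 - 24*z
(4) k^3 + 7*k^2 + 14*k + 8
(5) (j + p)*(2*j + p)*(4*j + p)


(1) = (l - 1)*(l + 2)
(2) = (d - 6)*(d - 2)*(d - 7*sqrt(2))*(sqrt(2)*d + 1)
(3) = z*(z - 2)*(z + 2)*(z + 6)
(4) = (k + 1)*(k + 2)*(k + 4)
(5) = 8*j^3 + 14*j^2*p + 7*j*p^2 + p^3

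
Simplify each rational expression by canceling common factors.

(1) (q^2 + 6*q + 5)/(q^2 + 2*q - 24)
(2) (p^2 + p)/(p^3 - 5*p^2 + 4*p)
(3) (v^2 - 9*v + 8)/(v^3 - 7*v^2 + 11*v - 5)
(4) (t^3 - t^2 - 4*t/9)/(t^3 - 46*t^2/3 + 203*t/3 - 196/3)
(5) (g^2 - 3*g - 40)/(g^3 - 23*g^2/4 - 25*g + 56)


(1) = (q^2 + 6*q + 5)/(q^2 + 2*q - 24)
(2) = (p + 1)/(p^2 - 5*p + 4)
(3) = (v - 8)/(v^2 - 6*v + 5)
(4) = (3*t^2 + t)/(3*t^2 - 42*t + 147)
(5) = (4*g + 20)/(4*g^2 + 9*g - 28)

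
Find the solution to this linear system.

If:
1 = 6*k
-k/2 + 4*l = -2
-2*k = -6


Then:
No Solution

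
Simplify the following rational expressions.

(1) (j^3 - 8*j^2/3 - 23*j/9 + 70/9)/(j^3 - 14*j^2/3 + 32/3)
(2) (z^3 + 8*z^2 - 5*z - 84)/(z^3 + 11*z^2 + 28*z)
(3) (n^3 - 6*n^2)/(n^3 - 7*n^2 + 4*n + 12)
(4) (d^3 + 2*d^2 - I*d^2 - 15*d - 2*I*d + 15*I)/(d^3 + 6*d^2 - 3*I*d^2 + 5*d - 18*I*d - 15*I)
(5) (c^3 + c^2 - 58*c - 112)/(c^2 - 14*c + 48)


(1) = (9*j^2 - 6*j - 35)/(9*j^2 - 24*j - 48)
(2) = (z - 3)/z
(3) = n^2/(n^2 - n - 2)
(4) = (d^2 + d*(-3 - I) + 3*I)/(d^2 + d*(1 - 3*I) - 3*I)
(5) = (c^2 + 9*c + 14)/(c - 6)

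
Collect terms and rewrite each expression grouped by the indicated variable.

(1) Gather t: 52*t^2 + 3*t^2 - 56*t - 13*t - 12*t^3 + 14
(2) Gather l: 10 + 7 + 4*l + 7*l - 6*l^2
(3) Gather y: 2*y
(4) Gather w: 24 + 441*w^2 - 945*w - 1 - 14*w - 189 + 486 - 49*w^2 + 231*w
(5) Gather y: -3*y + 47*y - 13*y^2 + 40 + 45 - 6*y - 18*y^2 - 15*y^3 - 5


(1) = -12*t^3 + 55*t^2 - 69*t + 14
(2) = -6*l^2 + 11*l + 17
(3) = 2*y
(4) = 392*w^2 - 728*w + 320
(5) = -15*y^3 - 31*y^2 + 38*y + 80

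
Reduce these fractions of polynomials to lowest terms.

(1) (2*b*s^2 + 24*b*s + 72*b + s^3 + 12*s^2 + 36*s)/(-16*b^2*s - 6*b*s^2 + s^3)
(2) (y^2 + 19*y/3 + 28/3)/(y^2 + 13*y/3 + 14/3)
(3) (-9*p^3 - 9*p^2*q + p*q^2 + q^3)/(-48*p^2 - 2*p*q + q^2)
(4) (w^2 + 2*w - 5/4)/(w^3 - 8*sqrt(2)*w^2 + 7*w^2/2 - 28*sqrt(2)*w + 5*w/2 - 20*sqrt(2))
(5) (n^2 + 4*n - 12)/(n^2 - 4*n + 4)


(1) = (s^2 + 12*s + 36)/(-8*b*s + s^2)
(2) = (y + 4)/(y + 2)
(3) = (9*p^3 + 9*p^2*q - p*q^2 - q^3)/(48*p^2 + 2*p*q - q^2)
(4) = (8*w - 4)/(8*w^2 + w*(8 - 64*sqrt(2)) - 64*sqrt(2))
(5) = (n + 6)/(n - 2)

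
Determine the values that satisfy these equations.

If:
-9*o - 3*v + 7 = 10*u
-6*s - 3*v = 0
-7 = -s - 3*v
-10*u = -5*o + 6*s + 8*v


Then:
o = 9/10
s = -7/5
u = -19/20
v = 14/5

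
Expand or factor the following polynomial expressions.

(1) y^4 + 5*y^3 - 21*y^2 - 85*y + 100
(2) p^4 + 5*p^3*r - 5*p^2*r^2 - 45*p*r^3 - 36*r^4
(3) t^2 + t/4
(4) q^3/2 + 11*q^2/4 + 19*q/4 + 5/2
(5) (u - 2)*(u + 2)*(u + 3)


(1) = (y - 4)*(y - 1)*(y + 5)^2
(2) = (p - 3*r)*(p + r)*(p + 3*r)*(p + 4*r)
(3) = t*(t + 1/4)
(4) = (q/2 + 1/2)*(q + 2)*(q + 5/2)
(5) = u^3 + 3*u^2 - 4*u - 12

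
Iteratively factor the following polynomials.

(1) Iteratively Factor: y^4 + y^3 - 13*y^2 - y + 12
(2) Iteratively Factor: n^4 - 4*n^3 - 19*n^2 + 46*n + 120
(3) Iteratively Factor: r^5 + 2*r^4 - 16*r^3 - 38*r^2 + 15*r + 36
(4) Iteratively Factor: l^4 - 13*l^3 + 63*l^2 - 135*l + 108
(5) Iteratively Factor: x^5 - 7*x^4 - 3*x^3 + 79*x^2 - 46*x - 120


(1) = (y - 3)*(y^3 + 4*y^2 - y - 4) = (y - 3)*(y + 4)*(y^2 - 1) = (y - 3)*(y + 1)*(y + 4)*(y - 1)
(2) = (n + 3)*(n^3 - 7*n^2 + 2*n + 40) = (n - 5)*(n + 3)*(n^2 - 2*n - 8) = (n - 5)*(n + 2)*(n + 3)*(n - 4)
(3) = (r + 3)*(r^4 - r^3 - 13*r^2 + r + 12) = (r - 4)*(r + 3)*(r^3 + 3*r^2 - r - 3) = (r - 4)*(r - 1)*(r + 3)*(r^2 + 4*r + 3) = (r - 4)*(r - 1)*(r + 1)*(r + 3)*(r + 3)
(4) = (l - 3)*(l^3 - 10*l^2 + 33*l - 36) = (l - 3)^2*(l^2 - 7*l + 12) = (l - 3)^3*(l - 4)
(5) = (x + 3)*(x^4 - 10*x^3 + 27*x^2 - 2*x - 40) = (x - 5)*(x + 3)*(x^3 - 5*x^2 + 2*x + 8) = (x - 5)*(x - 2)*(x + 3)*(x^2 - 3*x - 4) = (x - 5)*(x - 2)*(x + 1)*(x + 3)*(x - 4)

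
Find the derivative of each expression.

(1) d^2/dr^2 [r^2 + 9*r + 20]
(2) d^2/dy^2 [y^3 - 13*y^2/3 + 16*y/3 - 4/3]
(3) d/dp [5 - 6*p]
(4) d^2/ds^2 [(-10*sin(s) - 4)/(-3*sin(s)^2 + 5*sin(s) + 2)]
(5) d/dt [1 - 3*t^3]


(1) = 2
(2) = 6*y - 26/3
(3) = -6
(4) = 6*(-15*sin(s)^5 - 49*sin(s)^4 + 20*sin(s)^2 + 8)/((sin(s) - 2)^3*(3*sin(s) + 1)^3)
(5) = -9*t^2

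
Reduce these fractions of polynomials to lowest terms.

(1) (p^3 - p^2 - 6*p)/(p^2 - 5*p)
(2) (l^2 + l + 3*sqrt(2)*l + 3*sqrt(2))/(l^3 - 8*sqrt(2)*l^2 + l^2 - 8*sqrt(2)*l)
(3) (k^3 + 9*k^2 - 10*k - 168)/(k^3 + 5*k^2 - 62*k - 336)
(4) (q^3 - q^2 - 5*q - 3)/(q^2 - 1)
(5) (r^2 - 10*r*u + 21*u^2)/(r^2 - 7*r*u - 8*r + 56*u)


(1) = (p^2 - p - 6)/(p - 5)
(2) = (l + 3*sqrt(2))/(l^2 - 8*sqrt(2)*l)
(3) = (k - 4)/(k - 8)
(4) = (q^2 - 2*q - 3)/(q - 1)
(5) = (r - 3*u)/(r - 8)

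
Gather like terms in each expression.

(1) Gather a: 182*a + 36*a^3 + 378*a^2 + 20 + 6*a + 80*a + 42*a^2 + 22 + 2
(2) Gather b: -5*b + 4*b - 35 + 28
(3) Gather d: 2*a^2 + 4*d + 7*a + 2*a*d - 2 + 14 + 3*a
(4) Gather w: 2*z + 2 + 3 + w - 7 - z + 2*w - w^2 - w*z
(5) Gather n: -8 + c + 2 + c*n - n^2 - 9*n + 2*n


(1) = 36*a^3 + 420*a^2 + 268*a + 44
(2) = -b - 7
(3) = 2*a^2 + 10*a + d*(2*a + 4) + 12
(4) = -w^2 + w*(3 - z) + z - 2
(5) = c - n^2 + n*(c - 7) - 6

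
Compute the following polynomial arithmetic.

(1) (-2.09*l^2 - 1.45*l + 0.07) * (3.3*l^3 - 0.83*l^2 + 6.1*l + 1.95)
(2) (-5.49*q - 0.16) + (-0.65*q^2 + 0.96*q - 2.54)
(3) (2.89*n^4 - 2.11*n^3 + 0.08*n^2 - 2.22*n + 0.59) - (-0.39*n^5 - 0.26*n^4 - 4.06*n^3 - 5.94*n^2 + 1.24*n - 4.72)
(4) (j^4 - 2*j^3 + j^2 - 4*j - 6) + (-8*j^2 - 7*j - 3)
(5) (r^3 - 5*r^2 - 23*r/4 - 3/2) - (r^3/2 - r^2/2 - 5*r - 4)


(1) = -6.897*l^5 - 3.0503*l^4 - 11.3145*l^3 - 12.9786*l^2 - 2.4005*l + 0.1365
(2) = -0.65*q^2 - 4.53*q - 2.7
(3) = 0.39*n^5 + 3.15*n^4 + 1.95*n^3 + 6.02*n^2 - 3.46*n + 5.31
(4) = j^4 - 2*j^3 - 7*j^2 - 11*j - 9
(5) = r^3/2 - 9*r^2/2 - 3*r/4 + 5/2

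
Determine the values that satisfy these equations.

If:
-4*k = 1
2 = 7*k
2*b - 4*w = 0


Then:
No Solution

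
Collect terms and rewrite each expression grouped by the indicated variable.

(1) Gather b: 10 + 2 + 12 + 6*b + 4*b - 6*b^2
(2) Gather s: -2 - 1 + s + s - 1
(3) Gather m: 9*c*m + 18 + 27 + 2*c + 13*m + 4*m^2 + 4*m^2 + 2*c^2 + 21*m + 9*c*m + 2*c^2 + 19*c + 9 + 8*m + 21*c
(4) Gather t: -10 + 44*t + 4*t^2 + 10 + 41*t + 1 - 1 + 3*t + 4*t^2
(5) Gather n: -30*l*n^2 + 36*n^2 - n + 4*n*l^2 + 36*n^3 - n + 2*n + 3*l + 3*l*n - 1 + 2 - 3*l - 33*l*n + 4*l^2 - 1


(1) = -6*b^2 + 10*b + 24
(2) = 2*s - 4
(3) = 4*c^2 + 42*c + 8*m^2 + m*(18*c + 42) + 54
(4) = 8*t^2 + 88*t
(5) = 4*l^2 + 36*n^3 + n^2*(36 - 30*l) + n*(4*l^2 - 30*l)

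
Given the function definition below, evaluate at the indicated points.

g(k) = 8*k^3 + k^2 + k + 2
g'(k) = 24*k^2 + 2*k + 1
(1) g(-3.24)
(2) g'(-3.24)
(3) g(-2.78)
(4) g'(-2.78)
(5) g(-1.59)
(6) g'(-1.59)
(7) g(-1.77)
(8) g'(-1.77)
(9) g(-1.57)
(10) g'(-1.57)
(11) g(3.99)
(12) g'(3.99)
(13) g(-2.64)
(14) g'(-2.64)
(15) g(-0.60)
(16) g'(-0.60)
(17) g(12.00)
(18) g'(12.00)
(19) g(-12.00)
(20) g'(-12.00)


(1) = -262.84
(2) = 246.46
(3) = -164.93
(4) = 180.92
(5) = -29.22
(6) = 58.49
(7) = -41.00
(8) = 72.65
(9) = -28.06
(10) = 57.02
(11) = 530.08
(12) = 391.06
(13) = -140.87
(14) = 162.99
(15) = 0.03
(16) = 8.44
(17) = 13982.00
(18) = 3481.00
(19) = -13690.00
(20) = 3433.00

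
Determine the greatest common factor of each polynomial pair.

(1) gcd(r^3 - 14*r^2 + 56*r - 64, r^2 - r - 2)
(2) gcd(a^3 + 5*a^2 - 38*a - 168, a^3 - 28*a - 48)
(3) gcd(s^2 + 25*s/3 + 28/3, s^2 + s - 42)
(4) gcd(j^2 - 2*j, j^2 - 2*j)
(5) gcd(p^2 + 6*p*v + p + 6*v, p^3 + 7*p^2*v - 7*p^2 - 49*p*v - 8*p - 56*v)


(1) = r - 2
(2) = gcd((a - 6)*(a + 4)*(a + 7), (a - 6)*(a + 2)*(a + 4)) = a^2 - 2*a - 24
(3) = gcd((s + 4/3)*(s + 7), (s - 6)*(s + 7)) = s + 7
(4) = j^2 - 2*j
(5) = p + 1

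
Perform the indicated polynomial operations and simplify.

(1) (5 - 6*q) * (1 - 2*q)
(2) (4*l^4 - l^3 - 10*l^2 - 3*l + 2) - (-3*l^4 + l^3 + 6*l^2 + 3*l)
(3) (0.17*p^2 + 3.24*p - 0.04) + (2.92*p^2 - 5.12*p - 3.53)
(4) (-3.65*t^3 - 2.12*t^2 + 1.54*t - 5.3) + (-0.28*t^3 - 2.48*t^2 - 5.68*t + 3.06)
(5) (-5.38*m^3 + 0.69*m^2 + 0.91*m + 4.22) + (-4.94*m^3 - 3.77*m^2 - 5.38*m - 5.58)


(1) = 12*q^2 - 16*q + 5
(2) = 7*l^4 - 2*l^3 - 16*l^2 - 6*l + 2
(3) = 3.09*p^2 - 1.88*p - 3.57
(4) = -3.93*t^3 - 4.6*t^2 - 4.14*t - 2.24
(5) = -10.32*m^3 - 3.08*m^2 - 4.47*m - 1.36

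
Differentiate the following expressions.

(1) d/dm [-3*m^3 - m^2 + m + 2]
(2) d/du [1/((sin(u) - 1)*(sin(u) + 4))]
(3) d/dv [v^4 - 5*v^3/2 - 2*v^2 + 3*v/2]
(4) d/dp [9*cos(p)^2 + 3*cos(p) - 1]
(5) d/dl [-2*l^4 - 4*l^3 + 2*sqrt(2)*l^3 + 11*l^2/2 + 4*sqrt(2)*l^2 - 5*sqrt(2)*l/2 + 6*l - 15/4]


(1) = -9*m^2 - 2*m + 1
(2) = -(2*sin(u) + 3)*cos(u)/((sin(u) - 1)^2*(sin(u) + 4)^2)
(3) = 4*v^3 - 15*v^2/2 - 4*v + 3/2
(4) = -3*(6*cos(p) + 1)*sin(p)
(5) = -8*l^3 - 12*l^2 + 6*sqrt(2)*l^2 + 11*l + 8*sqrt(2)*l - 5*sqrt(2)/2 + 6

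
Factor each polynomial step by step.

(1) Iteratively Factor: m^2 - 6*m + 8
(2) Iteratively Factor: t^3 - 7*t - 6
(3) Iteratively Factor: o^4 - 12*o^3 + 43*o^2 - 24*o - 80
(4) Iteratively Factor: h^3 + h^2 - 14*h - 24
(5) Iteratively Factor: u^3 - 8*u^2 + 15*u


(1) = (m - 4)*(m - 2)
(2) = (t + 2)*(t^2 - 2*t - 3) = (t - 3)*(t + 2)*(t + 1)
(3) = (o - 5)*(o^3 - 7*o^2 + 8*o + 16) = (o - 5)*(o - 4)*(o^2 - 3*o - 4) = (o - 5)*(o - 4)^2*(o + 1)
(4) = (h - 4)*(h^2 + 5*h + 6) = (h - 4)*(h + 3)*(h + 2)
(5) = (u - 3)*(u^2 - 5*u) = (u - 5)*(u - 3)*(u)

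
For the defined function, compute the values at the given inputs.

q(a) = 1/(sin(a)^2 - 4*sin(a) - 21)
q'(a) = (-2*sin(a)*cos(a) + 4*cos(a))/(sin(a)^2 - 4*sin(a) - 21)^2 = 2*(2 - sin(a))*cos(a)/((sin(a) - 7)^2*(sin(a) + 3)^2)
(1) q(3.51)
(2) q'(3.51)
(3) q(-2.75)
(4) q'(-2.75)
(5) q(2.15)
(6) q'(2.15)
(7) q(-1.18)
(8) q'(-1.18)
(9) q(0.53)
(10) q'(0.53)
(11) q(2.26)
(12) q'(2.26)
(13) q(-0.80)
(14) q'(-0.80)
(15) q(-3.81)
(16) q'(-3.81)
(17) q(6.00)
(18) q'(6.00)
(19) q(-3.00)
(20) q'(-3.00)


(1) = -0.05
(2) = -0.01
(3) = -0.05
(4) = -0.01
(5) = -0.04
(6) = -0.00
(7) = -0.06
(8) = 0.01
(9) = -0.04
(10) = 0.00
(11) = -0.04
(12) = -0.00
(13) = -0.06
(14) = 0.01
(15) = -0.04
(16) = -0.00
(17) = -0.05
(18) = 0.01
(19) = -0.05
(20) = -0.01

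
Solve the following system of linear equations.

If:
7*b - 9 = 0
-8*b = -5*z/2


Then:
b = 9/7
z = 144/35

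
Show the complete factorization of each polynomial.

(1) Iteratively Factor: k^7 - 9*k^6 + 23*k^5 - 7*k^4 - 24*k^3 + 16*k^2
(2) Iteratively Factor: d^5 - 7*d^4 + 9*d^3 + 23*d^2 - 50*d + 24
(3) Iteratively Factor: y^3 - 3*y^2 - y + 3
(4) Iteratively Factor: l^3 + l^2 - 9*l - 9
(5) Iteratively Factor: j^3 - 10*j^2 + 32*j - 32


(1) = (k - 4)*(k^6 - 5*k^5 + 3*k^4 + 5*k^3 - 4*k^2) = (k - 4)^2*(k^5 - k^4 - k^3 + k^2) = (k - 4)^2*(k - 1)*(k^4 - k^2) = (k - 4)^2*(k - 1)*(k + 1)*(k^3 - k^2) = (k - 4)^2*(k - 1)^2*(k + 1)*(k^2) = k*(k - 4)^2*(k - 1)^2*(k + 1)*(k)
(2) = (d - 4)*(d^4 - 3*d^3 - 3*d^2 + 11*d - 6) = (d - 4)*(d - 3)*(d^3 - 3*d + 2) = (d - 4)*(d - 3)*(d - 1)*(d^2 + d - 2) = (d - 4)*(d - 3)*(d - 1)*(d + 2)*(d - 1)
(3) = (y - 1)*(y^2 - 2*y - 3) = (y - 3)*(y - 1)*(y + 1)
(4) = (l - 3)*(l^2 + 4*l + 3) = (l - 3)*(l + 1)*(l + 3)
(5) = (j - 4)*(j^2 - 6*j + 8) = (j - 4)^2*(j - 2)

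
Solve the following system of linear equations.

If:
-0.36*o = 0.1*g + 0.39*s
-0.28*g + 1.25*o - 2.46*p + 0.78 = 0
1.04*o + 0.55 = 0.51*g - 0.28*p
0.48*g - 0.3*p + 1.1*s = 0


Then:
g = 1.77
o = 0.27
p = 0.25
s = -0.70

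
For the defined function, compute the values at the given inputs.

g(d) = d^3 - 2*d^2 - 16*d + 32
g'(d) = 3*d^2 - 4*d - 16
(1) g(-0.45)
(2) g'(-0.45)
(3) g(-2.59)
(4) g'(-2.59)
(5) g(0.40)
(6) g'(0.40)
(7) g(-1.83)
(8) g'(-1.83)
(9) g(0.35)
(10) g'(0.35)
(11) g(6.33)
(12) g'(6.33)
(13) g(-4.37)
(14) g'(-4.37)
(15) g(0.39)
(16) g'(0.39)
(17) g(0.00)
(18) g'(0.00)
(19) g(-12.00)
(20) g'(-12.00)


(1) = 38.70
(2) = -13.59
(3) = 42.65
(4) = 14.48
(5) = 25.34
(6) = -17.12
(7) = 48.45
(8) = 1.37
(9) = 26.20
(10) = -17.03
(11) = 104.22
(12) = 78.89
(13) = -19.73
(14) = 58.77
(15) = 25.52
(16) = -17.10
(17) = 32.00
(18) = -16.00
(19) = -1792.00
(20) = 464.00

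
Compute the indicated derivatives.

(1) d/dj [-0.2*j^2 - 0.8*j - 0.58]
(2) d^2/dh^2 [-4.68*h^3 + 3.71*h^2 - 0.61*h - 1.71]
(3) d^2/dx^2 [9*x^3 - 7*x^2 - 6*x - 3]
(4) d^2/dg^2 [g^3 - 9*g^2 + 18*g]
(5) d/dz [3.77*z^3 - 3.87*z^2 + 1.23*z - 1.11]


(1) = -0.4*j - 0.8
(2) = 7.42 - 28.08*h
(3) = 54*x - 14
(4) = 6*g - 18
(5) = 11.31*z^2 - 7.74*z + 1.23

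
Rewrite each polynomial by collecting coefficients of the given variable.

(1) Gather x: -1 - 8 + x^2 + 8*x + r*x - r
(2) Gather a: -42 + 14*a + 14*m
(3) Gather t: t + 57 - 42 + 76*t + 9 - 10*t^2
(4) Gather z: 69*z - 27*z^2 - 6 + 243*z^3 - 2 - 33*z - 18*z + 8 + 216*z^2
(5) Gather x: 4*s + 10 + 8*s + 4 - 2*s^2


(1) = -r + x^2 + x*(r + 8) - 9
(2) = 14*a + 14*m - 42
(3) = -10*t^2 + 77*t + 24
(4) = 243*z^3 + 189*z^2 + 18*z
(5) = -2*s^2 + 12*s + 14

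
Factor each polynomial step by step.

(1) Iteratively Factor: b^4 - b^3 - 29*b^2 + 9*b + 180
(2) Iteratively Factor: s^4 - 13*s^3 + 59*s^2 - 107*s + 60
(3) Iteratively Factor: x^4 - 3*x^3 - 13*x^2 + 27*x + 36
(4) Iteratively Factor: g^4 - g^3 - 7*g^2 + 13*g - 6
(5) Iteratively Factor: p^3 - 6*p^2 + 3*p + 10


(1) = (b + 4)*(b^3 - 5*b^2 - 9*b + 45) = (b - 3)*(b + 4)*(b^2 - 2*b - 15) = (b - 5)*(b - 3)*(b + 4)*(b + 3)
(2) = (s - 4)*(s^3 - 9*s^2 + 23*s - 15) = (s - 4)*(s - 1)*(s^2 - 8*s + 15) = (s - 5)*(s - 4)*(s - 1)*(s - 3)
(3) = (x - 4)*(x^3 + x^2 - 9*x - 9) = (x - 4)*(x + 3)*(x^2 - 2*x - 3) = (x - 4)*(x + 1)*(x + 3)*(x - 3)
(4) = (g - 1)*(g^3 - 7*g + 6) = (g - 2)*(g - 1)*(g^2 + 2*g - 3) = (g - 2)*(g - 1)*(g + 3)*(g - 1)
(5) = (p - 2)*(p^2 - 4*p - 5) = (p - 2)*(p + 1)*(p - 5)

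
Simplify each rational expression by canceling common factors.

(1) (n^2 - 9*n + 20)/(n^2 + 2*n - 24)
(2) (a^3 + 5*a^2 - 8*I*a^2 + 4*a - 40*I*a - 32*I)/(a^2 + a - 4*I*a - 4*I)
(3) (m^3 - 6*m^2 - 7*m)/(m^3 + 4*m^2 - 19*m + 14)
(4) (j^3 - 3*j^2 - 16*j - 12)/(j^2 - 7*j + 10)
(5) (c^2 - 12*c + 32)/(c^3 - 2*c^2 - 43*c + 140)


(1) = (n - 5)/(n + 6)
(2) = (a^2 + a*(4 - 8*I) - 32*I)/(a - 4*I)
(3) = (m^3 - 6*m^2 - 7*m)/(m^3 + 4*m^2 - 19*m + 14)
(4) = (j^3 - 3*j^2 - 16*j - 12)/(j^2 - 7*j + 10)
(5) = (c - 8)/(c^2 + 2*c - 35)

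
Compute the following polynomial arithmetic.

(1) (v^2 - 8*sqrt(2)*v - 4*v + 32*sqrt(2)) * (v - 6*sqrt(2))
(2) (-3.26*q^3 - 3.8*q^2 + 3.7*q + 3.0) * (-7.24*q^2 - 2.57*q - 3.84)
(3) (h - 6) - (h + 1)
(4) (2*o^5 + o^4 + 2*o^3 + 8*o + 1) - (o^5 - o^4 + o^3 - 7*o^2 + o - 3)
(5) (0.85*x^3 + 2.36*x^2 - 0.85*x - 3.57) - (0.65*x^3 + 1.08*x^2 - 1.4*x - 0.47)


(1) = v^3 - 14*sqrt(2)*v^2 - 4*v^2 + 56*sqrt(2)*v + 96*v - 384
(2) = 23.6024*q^5 + 35.8902*q^4 - 4.5036*q^3 - 16.637*q^2 - 21.918*q - 11.52
(3) = -7
(4) = o^5 + 2*o^4 + o^3 + 7*o^2 + 7*o + 4
(5) = 0.2*x^3 + 1.28*x^2 + 0.55*x - 3.1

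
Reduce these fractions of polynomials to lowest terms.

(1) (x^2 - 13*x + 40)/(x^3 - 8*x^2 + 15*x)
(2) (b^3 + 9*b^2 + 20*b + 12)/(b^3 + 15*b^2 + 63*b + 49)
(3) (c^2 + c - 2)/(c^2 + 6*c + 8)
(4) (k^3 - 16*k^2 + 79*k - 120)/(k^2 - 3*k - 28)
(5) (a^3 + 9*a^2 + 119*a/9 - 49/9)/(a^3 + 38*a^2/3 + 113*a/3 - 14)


(1) = (x - 8)/(x^2 - 3*x)
(2) = (b^2 + 8*b + 12)/(b^2 + 14*b + 49)
(3) = (c - 1)/(c + 4)
(4) = (k^3 - 16*k^2 + 79*k - 120)/(k^2 - 3*k - 28)
(5) = (3*a + 7)/(3*a + 18)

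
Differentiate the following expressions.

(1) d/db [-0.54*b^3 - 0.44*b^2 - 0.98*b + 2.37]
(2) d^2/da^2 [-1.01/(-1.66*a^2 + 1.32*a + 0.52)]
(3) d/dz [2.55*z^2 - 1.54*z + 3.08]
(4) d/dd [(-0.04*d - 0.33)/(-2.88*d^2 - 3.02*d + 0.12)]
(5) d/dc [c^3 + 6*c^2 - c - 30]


(1) = -1.62*b^2 - 0.88*b - 0.98
(2) = (5.566312*a^2 - 4.426224*a - 1.01*(3.32*a - 1.32)*(6.64*a - 2.64) - 1.743664)/(-1.66*a^2 + 1.32*a + 0.52)^3
(3) = 5.1*z - 1.54
(4) = (0.1152*d^2 + 0.1208*d - (0.04*d + 0.33)*(5.76*d + 3.02) - 0.0048)/(2.88*d^2 + 3.02*d - 0.12)^2
(5) = 3*c^2 + 12*c - 1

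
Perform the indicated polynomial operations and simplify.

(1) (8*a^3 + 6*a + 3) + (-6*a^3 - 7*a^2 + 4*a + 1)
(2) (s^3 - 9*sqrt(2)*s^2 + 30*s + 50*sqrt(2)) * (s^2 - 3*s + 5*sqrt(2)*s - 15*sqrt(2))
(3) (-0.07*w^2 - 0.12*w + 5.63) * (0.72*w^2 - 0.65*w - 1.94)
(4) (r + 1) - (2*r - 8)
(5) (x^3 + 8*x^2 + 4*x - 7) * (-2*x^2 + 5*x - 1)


(1) = 2*a^3 - 7*a^2 + 10*a + 4
(2) = s^5 - 4*sqrt(2)*s^4 - 3*s^4 - 60*s^3 + 12*sqrt(2)*s^3 + 180*s^2 + 200*sqrt(2)*s^2 - 600*sqrt(2)*s + 500*s - 1500
(3) = -0.0504*w^4 - 0.0409*w^3 + 4.2674*w^2 - 3.4267*w - 10.9222
(4) = 9 - r
(5) = -2*x^5 - 11*x^4 + 31*x^3 + 26*x^2 - 39*x + 7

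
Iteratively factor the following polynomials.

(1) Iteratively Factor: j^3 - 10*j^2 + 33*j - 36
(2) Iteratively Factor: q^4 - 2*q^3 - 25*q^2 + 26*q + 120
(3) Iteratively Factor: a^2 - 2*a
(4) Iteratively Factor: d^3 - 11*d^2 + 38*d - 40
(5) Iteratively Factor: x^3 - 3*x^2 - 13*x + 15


(1) = (j - 3)*(j^2 - 7*j + 12) = (j - 4)*(j - 3)*(j - 3)
(2) = (q - 3)*(q^3 + q^2 - 22*q - 40) = (q - 3)*(q + 2)*(q^2 - q - 20) = (q - 3)*(q + 2)*(q + 4)*(q - 5)
(3) = (a - 2)*(a)
(4) = (d - 4)*(d^2 - 7*d + 10) = (d - 5)*(d - 4)*(d - 2)
(5) = (x + 3)*(x^2 - 6*x + 5) = (x - 1)*(x + 3)*(x - 5)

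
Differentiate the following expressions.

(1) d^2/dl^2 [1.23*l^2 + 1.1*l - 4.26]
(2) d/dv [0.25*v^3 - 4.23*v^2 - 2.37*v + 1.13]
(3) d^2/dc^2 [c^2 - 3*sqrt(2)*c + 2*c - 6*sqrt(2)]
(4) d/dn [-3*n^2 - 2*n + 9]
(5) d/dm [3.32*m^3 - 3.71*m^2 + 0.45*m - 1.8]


(1) = 2.46000000000000
(2) = 0.75*v^2 - 8.46*v - 2.37
(3) = 2
(4) = -6*n - 2
(5) = 9.96*m^2 - 7.42*m + 0.45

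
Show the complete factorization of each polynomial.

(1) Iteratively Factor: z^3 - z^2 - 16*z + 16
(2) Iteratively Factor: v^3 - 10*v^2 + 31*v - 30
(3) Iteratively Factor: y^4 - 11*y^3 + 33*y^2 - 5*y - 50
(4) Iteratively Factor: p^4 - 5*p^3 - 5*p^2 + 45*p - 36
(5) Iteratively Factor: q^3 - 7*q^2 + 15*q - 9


(1) = (z - 4)*(z^2 + 3*z - 4) = (z - 4)*(z - 1)*(z + 4)
(2) = (v - 5)*(v^2 - 5*v + 6) = (v - 5)*(v - 3)*(v - 2)
(3) = (y - 5)*(y^3 - 6*y^2 + 3*y + 10) = (y - 5)*(y + 1)*(y^2 - 7*y + 10) = (y - 5)*(y - 2)*(y + 1)*(y - 5)
(4) = (p + 3)*(p^3 - 8*p^2 + 19*p - 12) = (p - 3)*(p + 3)*(p^2 - 5*p + 4) = (p - 3)*(p - 1)*(p + 3)*(p - 4)
(5) = (q - 3)*(q^2 - 4*q + 3) = (q - 3)^2*(q - 1)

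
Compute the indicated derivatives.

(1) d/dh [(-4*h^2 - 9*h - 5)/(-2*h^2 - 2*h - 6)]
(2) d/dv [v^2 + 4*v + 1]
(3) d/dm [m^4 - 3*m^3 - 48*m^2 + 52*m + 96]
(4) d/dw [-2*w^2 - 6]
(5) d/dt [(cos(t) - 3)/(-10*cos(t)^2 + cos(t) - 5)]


(1) = (-5*h^2 + 14*h + 22)/(2*(h^4 + 2*h^3 + 7*h^2 + 6*h + 9))
(2) = 2*v + 4
(3) = 4*m^3 - 9*m^2 - 96*m + 52
(4) = -4*w
(5) = (10*sin(t)^2 + 60*cos(t) - 8)*sin(t)/(10*sin(t)^2 + cos(t) - 15)^2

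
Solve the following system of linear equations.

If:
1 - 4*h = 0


Then:
h = 1/4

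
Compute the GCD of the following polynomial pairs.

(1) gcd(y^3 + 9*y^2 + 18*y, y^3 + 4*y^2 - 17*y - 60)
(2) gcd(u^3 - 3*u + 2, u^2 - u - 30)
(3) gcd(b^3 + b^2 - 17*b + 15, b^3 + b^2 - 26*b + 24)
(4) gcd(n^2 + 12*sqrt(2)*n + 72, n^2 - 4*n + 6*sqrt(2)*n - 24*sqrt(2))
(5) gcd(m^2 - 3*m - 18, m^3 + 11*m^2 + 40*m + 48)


(1) = gcd(y*(y + 3)*(y + 6), (y - 4)*(y + 3)*(y + 5)) = y + 3
(2) = gcd((u - 1)^2*(u + 2), (u - 6)*(u + 5)) = 1
(3) = b - 1
(4) = gcd((n + 6*sqrt(2))^2, (n - 4)*(n + 6*sqrt(2))) = n + 6*sqrt(2)
(5) = m + 3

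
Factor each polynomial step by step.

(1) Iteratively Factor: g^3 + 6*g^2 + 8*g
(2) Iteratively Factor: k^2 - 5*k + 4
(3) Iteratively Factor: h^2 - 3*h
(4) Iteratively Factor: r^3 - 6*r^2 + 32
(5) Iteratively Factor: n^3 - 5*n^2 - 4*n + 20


(1) = (g + 4)*(g^2 + 2*g) = (g + 2)*(g + 4)*(g)
(2) = (k - 1)*(k - 4)
(3) = (h - 3)*(h)
(4) = (r + 2)*(r^2 - 8*r + 16) = (r - 4)*(r + 2)*(r - 4)
(5) = (n + 2)*(n^2 - 7*n + 10) = (n - 2)*(n + 2)*(n - 5)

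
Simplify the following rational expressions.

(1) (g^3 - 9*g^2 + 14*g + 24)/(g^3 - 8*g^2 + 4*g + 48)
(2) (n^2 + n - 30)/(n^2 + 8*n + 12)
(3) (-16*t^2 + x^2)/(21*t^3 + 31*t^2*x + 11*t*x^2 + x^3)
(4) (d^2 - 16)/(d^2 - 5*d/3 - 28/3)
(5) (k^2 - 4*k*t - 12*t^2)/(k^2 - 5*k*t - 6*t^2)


(1) = (g + 1)/(g + 2)
(2) = (n - 5)/(n + 2)
(3) = (-16*t^2 + x^2)/(21*t^3 + 31*t^2*x + 11*t*x^2 + x^3)
(4) = (3*d + 12)/(3*d + 7)
(5) = (k + 2*t)/(k + t)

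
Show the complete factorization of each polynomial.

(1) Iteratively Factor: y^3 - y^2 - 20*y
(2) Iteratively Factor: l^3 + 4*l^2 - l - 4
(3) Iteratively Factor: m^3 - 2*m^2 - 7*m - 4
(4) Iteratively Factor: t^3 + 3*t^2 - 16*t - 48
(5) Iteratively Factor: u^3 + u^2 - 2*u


(1) = (y)*(y^2 - y - 20) = y*(y - 5)*(y + 4)
(2) = (l + 4)*(l^2 - 1) = (l - 1)*(l + 4)*(l + 1)
(3) = (m + 1)*(m^2 - 3*m - 4) = (m + 1)^2*(m - 4)
(4) = (t + 4)*(t^2 - t - 12) = (t - 4)*(t + 4)*(t + 3)
(5) = (u - 1)*(u^2 + 2*u) = u*(u - 1)*(u + 2)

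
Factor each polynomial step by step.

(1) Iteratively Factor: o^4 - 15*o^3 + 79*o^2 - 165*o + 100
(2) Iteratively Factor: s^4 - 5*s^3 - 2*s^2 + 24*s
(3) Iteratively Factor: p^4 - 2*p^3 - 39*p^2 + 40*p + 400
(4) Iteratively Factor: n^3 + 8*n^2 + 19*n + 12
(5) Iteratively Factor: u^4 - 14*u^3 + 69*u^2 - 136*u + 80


(1) = (o - 1)*(o^3 - 14*o^2 + 65*o - 100) = (o - 5)*(o - 1)*(o^2 - 9*o + 20) = (o - 5)*(o - 4)*(o - 1)*(o - 5)
(2) = (s)*(s^3 - 5*s^2 - 2*s + 24) = s*(s - 4)*(s^2 - s - 6) = s*(s - 4)*(s - 3)*(s + 2)
(3) = (p + 4)*(p^3 - 6*p^2 - 15*p + 100) = (p - 5)*(p + 4)*(p^2 - p - 20) = (p - 5)*(p + 4)^2*(p - 5)
(4) = (n + 3)*(n^2 + 5*n + 4) = (n + 1)*(n + 3)*(n + 4)
(5) = (u - 4)*(u^3 - 10*u^2 + 29*u - 20) = (u - 5)*(u - 4)*(u^2 - 5*u + 4) = (u - 5)*(u - 4)*(u - 1)*(u - 4)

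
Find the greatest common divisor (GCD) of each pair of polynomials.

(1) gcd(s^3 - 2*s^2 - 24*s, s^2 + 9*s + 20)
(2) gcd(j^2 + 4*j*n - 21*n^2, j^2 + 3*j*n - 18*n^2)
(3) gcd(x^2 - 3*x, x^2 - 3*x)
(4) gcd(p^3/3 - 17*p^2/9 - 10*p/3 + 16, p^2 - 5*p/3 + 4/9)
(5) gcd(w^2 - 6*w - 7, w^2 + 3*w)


(1) = gcd(s*(s - 6)*(s + 4), (s + 4)*(s + 5)) = s + 4
(2) = gcd((j - 3*n)*(j + 7*n), (j - 3*n)*(j + 6*n)) = j - 3*n
(3) = x^2 - 3*x
(4) = 1
(5) = gcd((w - 7)*(w + 1), w*(w + 3)) = 1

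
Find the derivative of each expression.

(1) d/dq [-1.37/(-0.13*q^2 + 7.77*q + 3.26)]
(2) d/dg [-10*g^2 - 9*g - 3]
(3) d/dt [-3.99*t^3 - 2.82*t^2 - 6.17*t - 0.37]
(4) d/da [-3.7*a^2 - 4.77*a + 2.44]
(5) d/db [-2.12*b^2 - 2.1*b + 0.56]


(1) = (10.6449 - 0.3562*q)/(-0.13*q^2 + 7.77*q + 3.26)^2
(2) = -20*g - 9
(3) = -11.97*t^2 - 5.64*t - 6.17
(4) = -7.4*a - 4.77
(5) = -4.24*b - 2.1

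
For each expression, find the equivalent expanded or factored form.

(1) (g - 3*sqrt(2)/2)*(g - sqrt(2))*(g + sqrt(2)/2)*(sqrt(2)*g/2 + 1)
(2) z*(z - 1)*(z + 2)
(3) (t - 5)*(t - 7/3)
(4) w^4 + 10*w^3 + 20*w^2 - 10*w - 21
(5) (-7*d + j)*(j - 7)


(1) = sqrt(2)*g^4/2 - g^3 - 7*sqrt(2)*g^2/4 + 2*g + 3*sqrt(2)/2
(2) = z^3 + z^2 - 2*z
(3) = t^2 - 22*t/3 + 35/3
(4) = (w - 1)*(w + 1)*(w + 3)*(w + 7)
(5) = -7*d*j + 49*d + j^2 - 7*j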